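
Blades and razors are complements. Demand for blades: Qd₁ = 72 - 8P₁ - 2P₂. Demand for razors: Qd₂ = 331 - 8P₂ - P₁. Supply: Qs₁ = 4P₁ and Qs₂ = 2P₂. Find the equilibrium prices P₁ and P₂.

Market 1: 72 - 8P₁ - 2P₂ = 4P₁ → 12P₁ + 2P₂ = 72.
Market 2: 10P₂ + P₁ = 331.
Eliminating P₂: 10×(1) − 2×(2) gives 118P₁ = 58, so P₁ = 29/59.
Back-substitute into (2): P₂ = (331 − 1×29/59) / 10 = 1950/59.

P₁ = 29/59, P₂ = 1950/59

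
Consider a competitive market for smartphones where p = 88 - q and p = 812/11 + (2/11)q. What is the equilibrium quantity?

Set the two price expressions equal: 88 - q = 812/11 + (2/11)q.
156/11 = (13/11)q, so q* = 12.
p* = 88 − (1)(12) = 76.

q* = 12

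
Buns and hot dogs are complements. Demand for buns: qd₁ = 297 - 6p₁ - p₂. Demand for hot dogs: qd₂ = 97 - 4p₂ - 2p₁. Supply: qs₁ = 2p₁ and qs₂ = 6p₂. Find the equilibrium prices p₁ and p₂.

Market 1: 297 - 6p₁ - p₂ = 2p₁ → 8p₁ + p₂ = 297.
Market 2: 10p₂ + 2p₁ = 97.
Eliminating p₂: 10×(1) − 1×(2) gives 78p₁ = 2873, so p₁ = 221/6.
Back-substitute into (2): p₂ = (97 − 2×221/6) / 10 = 7/3.

p₁ = 221/6, p₂ = 7/3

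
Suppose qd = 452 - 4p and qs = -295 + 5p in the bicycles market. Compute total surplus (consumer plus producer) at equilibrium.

Equilibrium: 452 - 4p = -295 + 5p gives p* = 83, q* = 120.
Demand choke price: p = 113; supply starts at p = 59.
CS = ½(113 − 83)(120) = 1800; PS = ½(83 − 59)(120) = 1440.

Total surplus = 3240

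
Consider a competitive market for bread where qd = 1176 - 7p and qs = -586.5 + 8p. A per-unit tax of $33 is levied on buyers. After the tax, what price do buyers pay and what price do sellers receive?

Pre-tax equilibrium: p* = 117.5, q* = 353.5.
Tax on buyers shifts demand to qd = 1176 − 7(p + 33) = 945 - 7p.
945 - 7p = -586.5 + 8p gives seller price ps = 102.1; buyers pay pb = 102.1 + 33 = 135.1.
New quantity: q = 1176 − 7(135.1) = 230.3.

Buyers pay $135.1, sellers receive $102.1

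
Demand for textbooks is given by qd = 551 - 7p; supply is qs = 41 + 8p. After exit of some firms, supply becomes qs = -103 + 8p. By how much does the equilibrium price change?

Original equilibrium: p* = 34, q* = 313.
New equilibrium: 551 - 7p = -103 + 8p, so 654 = 15p and p' = 43.6; q' = 551 − 7(43.6) = 245.8.
Change in price: 43.6 − 34 = 9.6.

Δp = 9.6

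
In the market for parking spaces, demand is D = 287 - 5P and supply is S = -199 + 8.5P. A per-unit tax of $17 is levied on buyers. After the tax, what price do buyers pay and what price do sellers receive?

Pre-tax equilibrium: P* = 36, Q* = 107.
Tax on buyers shifts demand to D = 287 − 5(P + 17) = 202 - 5P.
202 - 5P = -199 + 8.5P gives seller price Ps = 802/27; buyers pay Pb = 802/27 + 17 = 1261/27.
New quantity: Q = 287 − 5(1261/27) = 1444/27.

Buyers pay 1261/27, sellers receive 802/27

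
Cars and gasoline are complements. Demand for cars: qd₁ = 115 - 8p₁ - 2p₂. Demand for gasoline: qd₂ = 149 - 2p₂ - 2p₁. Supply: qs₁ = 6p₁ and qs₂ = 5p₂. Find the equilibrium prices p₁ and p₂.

p₁ = 507/94, p₂ = 928/47

Market 1: 115 - 8p₁ - 2p₂ = 6p₁ → 14p₁ + 2p₂ = 115.
Market 2: 7p₂ + 2p₁ = 149.
Eliminating p₂: 7×(1) − 2×(2) gives 94p₁ = 507, so p₁ = 507/94.
Back-substitute into (2): p₂ = (149 − 2×507/94) / 7 = 928/47.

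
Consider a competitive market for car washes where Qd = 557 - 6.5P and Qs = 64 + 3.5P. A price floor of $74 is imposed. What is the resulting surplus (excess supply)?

Equilibrium price would be P* = 49.3, so the floor at 74 binds.
At P = 74: Qd = 76, Qs = 323.
Surplus = 323 − 76 = 247.

Surplus = 247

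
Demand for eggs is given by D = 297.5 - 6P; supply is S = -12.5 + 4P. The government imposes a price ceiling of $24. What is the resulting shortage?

Shortage = 70

Equilibrium price would be P* = 31, so the ceiling at 24 binds.
At P = 24: D = 297.5 − 6(24) = 153.5, S = -12.5 + 4(24) = 83.5.
Shortage = 153.5 − 83.5 = 70.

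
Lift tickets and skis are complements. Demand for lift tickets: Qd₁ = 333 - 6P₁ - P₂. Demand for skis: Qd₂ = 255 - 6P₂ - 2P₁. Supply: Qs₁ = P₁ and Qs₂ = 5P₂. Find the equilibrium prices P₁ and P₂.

Market 1: 333 - 6P₁ - P₂ = P₁ → 7P₁ + P₂ = 333.
Market 2: 11P₂ + 2P₁ = 255.
Eliminating P₂: 11×(1) − 1×(2) gives 75P₁ = 3408, so P₁ = 45.44.
Back-substitute into (2): P₂ = (255 − 2×45.44) / 11 = 14.92.

P₁ = 45.44, P₂ = 14.92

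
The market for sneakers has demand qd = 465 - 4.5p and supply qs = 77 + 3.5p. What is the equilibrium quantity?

q* = 246.75

Set qd = qs: 465 - 4.5p = 77 + 3.5p.
388 = 8p, so p* = 48.5.
q* = 465 − 4.5(48.5) = 246.75.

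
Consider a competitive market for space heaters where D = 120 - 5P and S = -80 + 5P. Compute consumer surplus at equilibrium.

Equilibrium: 120 - 5P = -80 + 5P gives P* = 20, Q* = 20.
Demand choke price (D = 0): P = 24.
CS = ½(24 − 20)(20) = 40.

Consumer surplus = 40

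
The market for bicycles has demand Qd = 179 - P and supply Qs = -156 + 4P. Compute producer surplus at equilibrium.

Equilibrium: 179 - P = -156 + 4P gives P* = 67, Q* = 112.
Supply starts at P = 39 (where Qs = 0).
PS = ½(67 − 39)(112) = 1568.

Producer surplus = 1568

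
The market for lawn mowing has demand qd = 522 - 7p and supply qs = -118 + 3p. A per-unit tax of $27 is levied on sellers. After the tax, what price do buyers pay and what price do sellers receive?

Buyers pay $72.1, sellers receive $45.1

Pre-tax equilibrium: p* = 64, q* = 74.
Tax on sellers shifts supply to qs = -118 + 3(p − 27) = -199 + 3p.
522 - 7p = -199 + 3p gives buyer price pb = 72.1; sellers receive ps = 72.1 − 27 = 45.1.
New quantity: q = 522 − 7(72.1) = 17.3.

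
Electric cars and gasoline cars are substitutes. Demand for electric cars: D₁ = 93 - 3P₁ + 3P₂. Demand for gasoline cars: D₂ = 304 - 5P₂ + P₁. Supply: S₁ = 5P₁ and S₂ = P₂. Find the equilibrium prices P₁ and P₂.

Market 1: 93 - 3P₁ + 3P₂ = 5P₁ → 8P₁ - 3P₂ = 93.
Market 2: 6P₂ - P₁ = 304.
Eliminating P₂: 6×(1) + 3×(2) gives 45P₁ = 1470, so P₁ = 98/3.
Back-substitute into (2): P₂ = (304 + 1×98/3) / 6 = 505/9.

P₁ = 98/3, P₂ = 505/9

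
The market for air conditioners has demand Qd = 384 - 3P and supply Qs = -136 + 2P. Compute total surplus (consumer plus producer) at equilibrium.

Equilibrium: 384 - 3P = -136 + 2P gives P* = 104, Q* = 72.
Demand choke price: P = 128; supply starts at P = 68.
CS = ½(128 − 104)(72) = 864; PS = ½(104 − 68)(72) = 1296.

Total surplus = 2160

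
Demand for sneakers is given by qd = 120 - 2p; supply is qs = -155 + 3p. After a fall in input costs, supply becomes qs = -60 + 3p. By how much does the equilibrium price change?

Δp = -19

Original equilibrium: p* = 55, q* = 10.
New equilibrium: 120 - 2p = -60 + 3p, so 180 = 5p and p' = 36; q' = 120 − 2(36) = 48.
Change in price: 36 − 55 = -19.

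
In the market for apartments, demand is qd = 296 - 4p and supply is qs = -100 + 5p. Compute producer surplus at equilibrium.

Producer surplus = 1440

Equilibrium: 296 - 4p = -100 + 5p gives p* = 44, q* = 120.
Supply starts at p = 20 (where qs = 0).
PS = ½(44 − 20)(120) = 1440.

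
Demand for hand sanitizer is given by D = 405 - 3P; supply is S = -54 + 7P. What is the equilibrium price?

Set D = S: 405 - 3P = -54 + 7P.
459 = 10P, so P* = 45.9.
Q* = 405 − 3(45.9) = 267.3.

P* = 45.9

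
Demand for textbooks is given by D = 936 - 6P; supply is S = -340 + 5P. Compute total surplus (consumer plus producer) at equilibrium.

Equilibrium: 936 - 6P = -340 + 5P gives P* = 116, Q* = 240.
Demand choke price: P = 156; supply starts at P = 68.
CS = ½(156 − 116)(240) = 4800; PS = ½(116 − 68)(240) = 5760.

Total surplus = 10560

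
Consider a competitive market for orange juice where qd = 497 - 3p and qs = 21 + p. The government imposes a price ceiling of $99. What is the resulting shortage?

Equilibrium price would be p* = 119, so the ceiling at 99 binds.
At p = 99: qd = 497 − 3(99) = 200, qs = 21 + 1(99) = 120.
Shortage = 200 − 120 = 80.

Shortage = 80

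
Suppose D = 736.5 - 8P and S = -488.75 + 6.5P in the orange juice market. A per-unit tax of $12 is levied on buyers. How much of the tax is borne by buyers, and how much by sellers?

Buyers bear 156/29, sellers bear 192/29

Pre-tax equilibrium: P* = 84.5, Q* = 60.5.
Tax on buyers shifts demand to D = 736.5 − 8(P + 12) = 640.5 - 8P.
640.5 - 8P = -488.75 + 6.5P gives seller price Ps = 4517/58; buyers pay Pb = 4517/58 + 12 = 5213/58.
New quantity: Q = 736.5 − 8(5213/58) = 1013/58.
Buyer burden = 5213/58 − 84.5 = 156/29; seller burden = 84.5 − 4517/58 = 192/29.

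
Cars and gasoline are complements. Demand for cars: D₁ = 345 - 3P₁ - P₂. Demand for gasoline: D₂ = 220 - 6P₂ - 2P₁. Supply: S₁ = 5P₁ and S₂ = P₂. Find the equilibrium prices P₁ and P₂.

P₁ = 2195/54, P₂ = 535/27

Market 1: 345 - 3P₁ - P₂ = 5P₁ → 8P₁ + P₂ = 345.
Market 2: 7P₂ + 2P₁ = 220.
Eliminating P₂: 7×(1) − 1×(2) gives 54P₁ = 2195, so P₁ = 2195/54.
Back-substitute into (2): P₂ = (220 − 2×2195/54) / 7 = 535/27.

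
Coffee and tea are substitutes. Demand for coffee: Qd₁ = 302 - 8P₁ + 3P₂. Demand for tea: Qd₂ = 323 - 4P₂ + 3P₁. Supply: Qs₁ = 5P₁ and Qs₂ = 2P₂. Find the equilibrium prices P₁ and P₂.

Market 1: 302 - 8P₁ + 3P₂ = 5P₁ → 13P₁ - 3P₂ = 302.
Market 2: 6P₂ - 3P₁ = 323.
Eliminating P₂: 6×(1) + 3×(2) gives 69P₁ = 2781, so P₁ = 927/23.
Back-substitute into (2): P₂ = (323 + 3×927/23) / 6 = 5105/69.

P₁ = 927/23, P₂ = 5105/69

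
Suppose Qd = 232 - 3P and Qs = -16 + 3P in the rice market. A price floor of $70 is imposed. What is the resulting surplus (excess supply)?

Equilibrium price would be P* = 124/3, so the floor at 70 binds.
At P = 70: Qd = 22, Qs = 194.
Surplus = 194 − 22 = 172.

Surplus = 172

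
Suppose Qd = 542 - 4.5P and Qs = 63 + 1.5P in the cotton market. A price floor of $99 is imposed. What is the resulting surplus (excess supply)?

Surplus = 115

Equilibrium price would be P* = 479/6, so the floor at 99 binds.
At P = 99: Qd = 96.5, Qs = 211.5.
Surplus = 211.5 − 96.5 = 115.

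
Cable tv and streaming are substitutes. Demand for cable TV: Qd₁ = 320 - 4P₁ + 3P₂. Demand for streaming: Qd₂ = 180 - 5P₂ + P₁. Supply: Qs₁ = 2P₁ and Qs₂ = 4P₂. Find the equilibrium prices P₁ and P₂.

P₁ = 1140/17, P₂ = 1400/51

Market 1: 320 - 4P₁ + 3P₂ = 2P₁ → 6P₁ - 3P₂ = 320.
Market 2: 9P₂ - P₁ = 180.
Eliminating P₂: 9×(1) + 3×(2) gives 51P₁ = 3420, so P₁ = 1140/17.
Back-substitute into (2): P₂ = (180 + 1×1140/17) / 9 = 1400/51.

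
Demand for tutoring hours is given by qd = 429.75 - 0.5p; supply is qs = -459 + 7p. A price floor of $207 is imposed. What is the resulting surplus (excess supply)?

Equilibrium price would be p* = 118.5, so the floor at 207 binds.
At p = 207: qd = 326.25, qs = 990.
Surplus = 990 − 326.25 = 663.75.

Surplus = 663.75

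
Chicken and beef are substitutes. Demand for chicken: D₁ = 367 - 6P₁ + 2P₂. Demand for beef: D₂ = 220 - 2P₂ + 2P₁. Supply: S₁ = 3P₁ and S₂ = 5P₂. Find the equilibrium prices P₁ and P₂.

P₁ = 51, P₂ = 46

Market 1: 367 - 6P₁ + 2P₂ = 3P₁ → 9P₁ - 2P₂ = 367.
Market 2: 7P₂ - 2P₁ = 220.
Eliminating P₂: 7×(1) + 2×(2) gives 59P₁ = 3009, so P₁ = 51.
Back-substitute into (2): P₂ = (220 + 2×51) / 7 = 46.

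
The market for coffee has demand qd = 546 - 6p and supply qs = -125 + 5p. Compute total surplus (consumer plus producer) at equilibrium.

Total surplus = 5940

Equilibrium: 546 - 6p = -125 + 5p gives p* = 61, q* = 180.
Demand choke price: p = 91; supply starts at p = 25.
CS = ½(91 − 61)(180) = 2700; PS = ½(61 − 25)(180) = 3240.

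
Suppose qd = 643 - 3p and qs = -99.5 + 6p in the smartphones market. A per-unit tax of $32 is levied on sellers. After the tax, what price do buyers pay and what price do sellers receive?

Buyers pay 623/6, sellers receive 431/6

Pre-tax equilibrium: p* = 82.5, q* = 395.5.
Tax on sellers shifts supply to qs = -99.5 + 6(p − 32) = -291.5 + 6p.
643 - 3p = -291.5 + 6p gives buyer price pb = 623/6; sellers receive ps = 623/6 − 32 = 431/6.
New quantity: q = 643 − 3(623/6) = 331.5.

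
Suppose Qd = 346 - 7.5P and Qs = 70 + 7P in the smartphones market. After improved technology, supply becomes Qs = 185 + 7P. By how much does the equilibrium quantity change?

Original equilibrium: P* = 552/29, Q* = 5894/29.
New equilibrium: 346 - 7.5P = 185 + 7P, so 161 = 14.5P and P' = 322/29; Q' = 346 − 7.5(322/29) = 7619/29.
Change in quantity: 7619/29 − 5894/29 = 1725/29.

ΔQ = 1725/29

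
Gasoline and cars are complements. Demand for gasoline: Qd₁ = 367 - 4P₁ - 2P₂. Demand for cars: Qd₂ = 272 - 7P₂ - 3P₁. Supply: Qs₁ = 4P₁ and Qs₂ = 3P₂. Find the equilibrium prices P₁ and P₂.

P₁ = 1563/37, P₂ = 1075/74

Market 1: 367 - 4P₁ - 2P₂ = 4P₁ → 8P₁ + 2P₂ = 367.
Market 2: 10P₂ + 3P₁ = 272.
Eliminating P₂: 10×(1) − 2×(2) gives 74P₁ = 3126, so P₁ = 1563/37.
Back-substitute into (2): P₂ = (272 − 3×1563/37) / 10 = 1075/74.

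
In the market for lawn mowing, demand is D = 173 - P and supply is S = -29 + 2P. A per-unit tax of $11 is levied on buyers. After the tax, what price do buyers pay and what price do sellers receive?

Pre-tax equilibrium: P* = 202/3, Q* = 317/3.
Tax on buyers shifts demand to D = 173 − 1(P + 11) = 162 - P.
162 - P = -29 + 2P gives seller price Ps = 191/3; buyers pay Pb = 191/3 + 11 = 224/3.
New quantity: Q = 173 − 1(224/3) = 295/3.

Buyers pay 224/3, sellers receive 191/3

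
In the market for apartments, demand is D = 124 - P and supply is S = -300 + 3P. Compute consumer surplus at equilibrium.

Equilibrium: 124 - P = -300 + 3P gives P* = 106, Q* = 18.
Demand choke price (D = 0): P = 124.
CS = ½(124 − 106)(18) = 162.

Consumer surplus = 162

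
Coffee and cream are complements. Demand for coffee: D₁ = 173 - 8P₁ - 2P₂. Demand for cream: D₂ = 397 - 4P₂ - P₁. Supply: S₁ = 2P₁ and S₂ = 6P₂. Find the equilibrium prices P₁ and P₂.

Market 1: 173 - 8P₁ - 2P₂ = 2P₁ → 10P₁ + 2P₂ = 173.
Market 2: 10P₂ + P₁ = 397.
Eliminating P₂: 10×(1) − 2×(2) gives 98P₁ = 936, so P₁ = 468/49.
Back-substitute into (2): P₂ = (397 − 1×468/49) / 10 = 3797/98.

P₁ = 468/49, P₂ = 3797/98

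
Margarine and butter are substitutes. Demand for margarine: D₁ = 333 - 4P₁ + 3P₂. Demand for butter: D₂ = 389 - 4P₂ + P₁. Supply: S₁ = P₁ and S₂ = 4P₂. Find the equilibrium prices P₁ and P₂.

Market 1: 333 - 4P₁ + 3P₂ = P₁ → 5P₁ - 3P₂ = 333.
Market 2: 8P₂ - P₁ = 389.
Eliminating P₂: 8×(1) + 3×(2) gives 37P₁ = 3831, so P₁ = 3831/37.
Back-substitute into (2): P₂ = (389 + 1×3831/37) / 8 = 2278/37.

P₁ = 3831/37, P₂ = 2278/37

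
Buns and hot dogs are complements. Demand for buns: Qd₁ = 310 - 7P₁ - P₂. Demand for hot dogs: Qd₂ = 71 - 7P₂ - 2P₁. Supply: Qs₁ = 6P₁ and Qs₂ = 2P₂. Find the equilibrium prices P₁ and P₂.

P₁ = 2719/115, P₂ = 303/115

Market 1: 310 - 7P₁ - P₂ = 6P₁ → 13P₁ + P₂ = 310.
Market 2: 9P₂ + 2P₁ = 71.
Eliminating P₂: 9×(1) − 1×(2) gives 115P₁ = 2719, so P₁ = 2719/115.
Back-substitute into (2): P₂ = (71 − 2×2719/115) / 9 = 303/115.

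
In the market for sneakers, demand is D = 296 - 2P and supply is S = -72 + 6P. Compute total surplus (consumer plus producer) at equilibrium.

Total surplus = 13872

Equilibrium: 296 - 2P = -72 + 6P gives P* = 46, Q* = 204.
Demand choke price: P = 148; supply starts at P = 12.
CS = ½(148 − 46)(204) = 10404; PS = ½(46 − 12)(204) = 3468.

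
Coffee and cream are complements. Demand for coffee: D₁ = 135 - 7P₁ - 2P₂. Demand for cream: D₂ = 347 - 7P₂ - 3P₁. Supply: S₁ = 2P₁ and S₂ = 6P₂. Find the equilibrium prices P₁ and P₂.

Market 1: 135 - 7P₁ - 2P₂ = 2P₁ → 9P₁ + 2P₂ = 135.
Market 2: 13P₂ + 3P₁ = 347.
Eliminating P₂: 13×(1) − 2×(2) gives 111P₁ = 1061, so P₁ = 1061/111.
Back-substitute into (2): P₂ = (347 − 3×1061/111) / 13 = 906/37.

P₁ = 1061/111, P₂ = 906/37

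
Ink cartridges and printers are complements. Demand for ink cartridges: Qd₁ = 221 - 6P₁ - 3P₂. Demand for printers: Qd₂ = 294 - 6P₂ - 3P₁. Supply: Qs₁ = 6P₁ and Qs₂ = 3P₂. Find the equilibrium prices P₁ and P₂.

Market 1: 221 - 6P₁ - 3P₂ = 6P₁ → 12P₁ + 3P₂ = 221.
Market 2: 9P₂ + 3P₁ = 294.
Eliminating P₂: 9×(1) − 3×(2) gives 99P₁ = 1107, so P₁ = 123/11.
Back-substitute into (2): P₂ = (294 − 3×123/11) / 9 = 955/33.

P₁ = 123/11, P₂ = 955/33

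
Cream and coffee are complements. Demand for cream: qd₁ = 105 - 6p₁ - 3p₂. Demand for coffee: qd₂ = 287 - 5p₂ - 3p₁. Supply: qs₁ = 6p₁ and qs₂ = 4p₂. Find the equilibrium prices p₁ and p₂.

p₁ = 28/33, p₂ = 1043/33

Market 1: 105 - 6p₁ - 3p₂ = 6p₁ → 12p₁ + 3p₂ = 105.
Market 2: 9p₂ + 3p₁ = 287.
Eliminating p₂: 9×(1) − 3×(2) gives 99p₁ = 84, so p₁ = 28/33.
Back-substitute into (2): p₂ = (287 − 3×28/33) / 9 = 1043/33.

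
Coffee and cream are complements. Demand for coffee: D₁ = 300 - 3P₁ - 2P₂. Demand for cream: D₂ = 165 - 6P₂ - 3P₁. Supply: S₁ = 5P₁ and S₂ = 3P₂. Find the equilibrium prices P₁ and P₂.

P₁ = 395/11, P₂ = 70/11

Market 1: 300 - 3P₁ - 2P₂ = 5P₁ → 8P₁ + 2P₂ = 300.
Market 2: 9P₂ + 3P₁ = 165.
Eliminating P₂: 9×(1) − 2×(2) gives 66P₁ = 2370, so P₁ = 395/11.
Back-substitute into (2): P₂ = (165 − 3×395/11) / 9 = 70/11.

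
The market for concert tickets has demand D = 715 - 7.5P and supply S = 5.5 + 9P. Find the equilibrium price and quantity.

P* = 43, Q* = 392.5

Set D = S: 715 - 7.5P = 5.5 + 9P.
709.5 = 16.5P, so P* = 43.
Q* = 715 − 7.5(43) = 392.5.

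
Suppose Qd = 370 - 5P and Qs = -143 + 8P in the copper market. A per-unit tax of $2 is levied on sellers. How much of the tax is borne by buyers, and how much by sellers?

Pre-tax equilibrium: P* = 513/13, Q* = 2245/13.
Tax on sellers shifts supply to Qs = -143 + 8(P − 2) = -159 + 8P.
370 - 5P = -159 + 8P gives buyer price Pb = 529/13; sellers receive Ps = 529/13 − 2 = 503/13.
New quantity: Q = 370 − 5(529/13) = 2165/13.
Buyer burden = 529/13 − 513/13 = 16/13; seller burden = 513/13 − 503/13 = 10/13.

Buyers bear 16/13, sellers bear 10/13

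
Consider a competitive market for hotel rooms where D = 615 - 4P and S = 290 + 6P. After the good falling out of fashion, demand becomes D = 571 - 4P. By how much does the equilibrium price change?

Original equilibrium: P* = 32.5, Q* = 485.
New equilibrium: 571 - 4P = 290 + 6P, so 281 = 10P and P' = 28.1; Q' = 571 − 4(28.1) = 458.6.
Change in price: 28.1 − 32.5 = -4.4.

ΔP = -4.4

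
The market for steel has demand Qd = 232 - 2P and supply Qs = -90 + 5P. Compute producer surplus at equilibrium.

Equilibrium: 232 - 2P = -90 + 5P gives P* = 46, Q* = 140.
Supply starts at P = 18 (where Qs = 0).
PS = ½(46 − 18)(140) = 1960.

Producer surplus = 1960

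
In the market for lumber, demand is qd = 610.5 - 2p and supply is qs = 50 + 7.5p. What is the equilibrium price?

Set qd = qs: 610.5 - 2p = 50 + 7.5p.
560.5 = 9.5p, so p* = 59.
q* = 610.5 − 2(59) = 492.5.

p* = 59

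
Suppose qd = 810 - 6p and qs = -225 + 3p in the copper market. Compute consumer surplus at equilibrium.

Consumer surplus = 1200

Equilibrium: 810 - 6p = -225 + 3p gives p* = 115, q* = 120.
Demand choke price (qd = 0): p = 135.
CS = ½(135 − 115)(120) = 1200.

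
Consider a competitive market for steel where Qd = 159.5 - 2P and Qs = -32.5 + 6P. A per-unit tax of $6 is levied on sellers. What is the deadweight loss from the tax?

Deadweight loss = 27

Pre-tax equilibrium: P* = 24, Q* = 111.5.
Tax on sellers shifts supply to Qs = -32.5 + 6(P − 6) = -68.5 + 6P.
159.5 - 2P = -68.5 + 6P gives buyer price Pb = 28.5; sellers receive Ps = 28.5 − 6 = 22.5.
New quantity: Q = 159.5 − 2(28.5) = 102.5.
DWL = ½ × 6 × (111.5 − 102.5) = 27.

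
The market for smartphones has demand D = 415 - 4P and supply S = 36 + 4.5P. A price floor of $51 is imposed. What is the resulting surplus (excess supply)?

Equilibrium price would be P* = 758/17, so the floor at 51 binds.
At P = 51: D = 211, S = 265.5.
Surplus = 265.5 − 211 = 54.5.

Surplus = 54.5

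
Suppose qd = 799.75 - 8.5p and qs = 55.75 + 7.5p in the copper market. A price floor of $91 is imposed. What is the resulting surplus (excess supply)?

Equilibrium price would be p* = 46.5, so the floor at 91 binds.
At p = 91: qd = 26.25, qs = 738.25.
Surplus = 738.25 − 26.25 = 712.

Surplus = 712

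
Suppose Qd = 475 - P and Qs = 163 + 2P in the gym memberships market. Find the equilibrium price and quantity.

Set Qd = Qs: 475 - P = 163 + 2P.
312 = 3P, so P* = 104.
Q* = 475 − 1(104) = 371.

P* = 104, Q* = 371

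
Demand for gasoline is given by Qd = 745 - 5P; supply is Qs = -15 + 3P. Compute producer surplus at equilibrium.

Equilibrium: 745 - 5P = -15 + 3P gives P* = 95, Q* = 270.
Supply starts at P = 5 (where Qs = 0).
PS = ½(95 − 5)(270) = 12150.

Producer surplus = 12150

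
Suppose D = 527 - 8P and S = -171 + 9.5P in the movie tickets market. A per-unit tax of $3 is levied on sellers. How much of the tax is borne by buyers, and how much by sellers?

Pre-tax equilibrium: P* = 1396/35, Q* = 7277/35.
Tax on sellers shifts supply to S = -171 + 9.5(P − 3) = -199.5 + 9.5P.
527 - 8P = -199.5 + 9.5P gives buyer price Pb = 1453/35; sellers receive Ps = 1453/35 − 3 = 1348/35.
New quantity: Q = 527 − 8(1453/35) = 6821/35.
Buyer burden = 1453/35 − 1396/35 = 57/35; seller burden = 1396/35 − 1348/35 = 48/35.

Buyers bear 57/35, sellers bear 48/35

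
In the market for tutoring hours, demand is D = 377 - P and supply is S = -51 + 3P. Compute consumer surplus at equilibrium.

Equilibrium: 377 - P = -51 + 3P gives P* = 107, Q* = 270.
Demand choke price (D = 0): P = 377.
CS = ½(377 − 107)(270) = 36450.

Consumer surplus = 36450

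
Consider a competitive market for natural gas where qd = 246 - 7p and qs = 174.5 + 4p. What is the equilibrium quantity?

Set qd = qs: 246 - 7p = 174.5 + 4p.
71.5 = 11p, so p* = 6.5.
q* = 246 − 7(6.5) = 200.5.

q* = 200.5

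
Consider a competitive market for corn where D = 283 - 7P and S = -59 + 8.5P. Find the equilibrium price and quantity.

P* = 684/31, Q* = 3985/31

Set D = S: 283 - 7P = -59 + 8.5P.
342 = 15.5P, so P* = 684/31.
Q* = 283 − 7(684/31) = 3985/31.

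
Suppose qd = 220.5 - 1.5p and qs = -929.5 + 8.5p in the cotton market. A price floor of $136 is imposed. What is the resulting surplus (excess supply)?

Equilibrium price would be p* = 115, so the floor at 136 binds.
At p = 136: qd = 16.5, qs = 226.5.
Surplus = 226.5 − 16.5 = 210.

Surplus = 210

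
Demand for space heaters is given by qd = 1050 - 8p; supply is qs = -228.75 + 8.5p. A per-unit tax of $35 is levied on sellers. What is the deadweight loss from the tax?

Pre-tax equilibrium: p* = 77.5, q* = 430.
Tax on sellers shifts supply to qs = -228.75 + 8.5(p − 35) = -526.25 + 8.5p.
1050 - 8p = -526.25 + 8.5p gives buyer price pb = 6305/66; sellers receive ps = 6305/66 − 35 = 3995/66.
New quantity: q = 1050 − 8(6305/66) = 9430/33.
DWL = ½ × 35 × (430 − 9430/33) = 83300/33.

Deadweight loss = 83300/33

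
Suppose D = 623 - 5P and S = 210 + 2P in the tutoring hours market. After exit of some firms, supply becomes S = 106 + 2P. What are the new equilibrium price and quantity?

P' = 517/7, Q' = 1776/7

Original equilibrium: P* = 59, Q* = 328.
New equilibrium: 623 - 5P = 106 + 2P, so 517 = 7P and P' = 517/7; Q' = 623 − 5(517/7) = 1776/7.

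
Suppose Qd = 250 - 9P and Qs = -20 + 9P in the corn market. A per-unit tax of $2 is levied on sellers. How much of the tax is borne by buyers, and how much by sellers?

Buyers bear $1, sellers bear $1

Pre-tax equilibrium: P* = 15, Q* = 115.
Tax on sellers shifts supply to Qs = -20 + 9(P − 2) = -38 + 9P.
250 - 9P = -38 + 9P gives buyer price Pb = 16; sellers receive Ps = 16 − 2 = 14.
New quantity: Q = 250 − 9(16) = 106.
Buyer burden = 16 − 15 = 1; seller burden = 15 − 14 = 1.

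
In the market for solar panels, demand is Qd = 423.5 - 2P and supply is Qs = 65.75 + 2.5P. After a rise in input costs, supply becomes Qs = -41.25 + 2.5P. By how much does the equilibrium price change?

ΔP = 214/9

Original equilibrium: P* = 79.5, Q* = 264.5.
New equilibrium: 423.5 - 2P = -41.25 + 2.5P, so 464.75 = 4.5P and P' = 1859/18; Q' = 423.5 − 2(1859/18) = 3905/18.
Change in price: 1859/18 − 79.5 = 214/9.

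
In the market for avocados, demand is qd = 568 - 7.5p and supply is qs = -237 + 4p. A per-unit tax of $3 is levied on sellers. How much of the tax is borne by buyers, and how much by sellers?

Buyers bear 24/23, sellers bear 45/23

Pre-tax equilibrium: p* = 70, q* = 43.
Tax on sellers shifts supply to qs = -237 + 4(p − 3) = -249 + 4p.
568 - 7.5p = -249 + 4p gives buyer price pb = 1634/23; sellers receive ps = 1634/23 − 3 = 1565/23.
New quantity: q = 568 − 7.5(1634/23) = 809/23.
Buyer burden = 1634/23 − 70 = 24/23; seller burden = 70 − 1565/23 = 45/23.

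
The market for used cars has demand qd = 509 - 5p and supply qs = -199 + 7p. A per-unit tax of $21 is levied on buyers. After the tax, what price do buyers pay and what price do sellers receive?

Buyers pay $71.25, sellers receive $50.25

Pre-tax equilibrium: p* = 59, q* = 214.
Tax on buyers shifts demand to qd = 509 − 5(p + 21) = 404 - 5p.
404 - 5p = -199 + 7p gives seller price ps = 50.25; buyers pay pb = 50.25 + 21 = 71.25.
New quantity: q = 509 − 5(71.25) = 152.75.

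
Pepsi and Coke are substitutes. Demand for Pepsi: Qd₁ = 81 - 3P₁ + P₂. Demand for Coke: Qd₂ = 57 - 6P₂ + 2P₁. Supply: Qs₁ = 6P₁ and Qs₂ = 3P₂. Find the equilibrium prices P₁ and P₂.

P₁ = 786/79, P₂ = 675/79

Market 1: 81 - 3P₁ + P₂ = 6P₁ → 9P₁ - P₂ = 81.
Market 2: 9P₂ - 2P₁ = 57.
Eliminating P₂: 9×(1) + 1×(2) gives 79P₁ = 786, so P₁ = 786/79.
Back-substitute into (2): P₂ = (57 + 2×786/79) / 9 = 675/79.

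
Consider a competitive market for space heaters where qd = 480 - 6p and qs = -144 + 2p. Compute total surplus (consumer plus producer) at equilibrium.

Equilibrium: 480 - 6p = -144 + 2p gives p* = 78, q* = 12.
Demand choke price: p = 80; supply starts at p = 72.
CS = ½(80 − 78)(12) = 12; PS = ½(78 − 72)(12) = 36.

Total surplus = 48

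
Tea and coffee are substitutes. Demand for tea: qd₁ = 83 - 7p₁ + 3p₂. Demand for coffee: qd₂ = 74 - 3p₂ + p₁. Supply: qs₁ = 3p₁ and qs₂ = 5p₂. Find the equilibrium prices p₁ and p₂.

p₁ = 886/77, p₂ = 823/77

Market 1: 83 - 7p₁ + 3p₂ = 3p₁ → 10p₁ - 3p₂ = 83.
Market 2: 8p₂ - p₁ = 74.
Eliminating p₂: 8×(1) + 3×(2) gives 77p₁ = 886, so p₁ = 886/77.
Back-substitute into (2): p₂ = (74 + 1×886/77) / 8 = 823/77.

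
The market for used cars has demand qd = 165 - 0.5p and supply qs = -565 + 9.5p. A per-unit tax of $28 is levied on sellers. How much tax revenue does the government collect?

Tax revenue = 3225.6

Pre-tax equilibrium: p* = 73, q* = 128.5.
Tax on sellers shifts supply to qs = -565 + 9.5(p − 28) = -831 + 9.5p.
165 - 0.5p = -831 + 9.5p gives buyer price pb = 99.6; sellers receive ps = 99.6 − 28 = 71.6.
New quantity: q = 165 − 0.5(99.6) = 115.2.
Revenue = 28 × 115.2 = 3225.6.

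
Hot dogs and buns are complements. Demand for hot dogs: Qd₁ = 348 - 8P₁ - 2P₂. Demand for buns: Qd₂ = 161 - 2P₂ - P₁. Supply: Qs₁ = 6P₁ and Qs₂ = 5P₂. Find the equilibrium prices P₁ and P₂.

Market 1: 348 - 8P₁ - 2P₂ = 6P₁ → 14P₁ + 2P₂ = 348.
Market 2: 7P₂ + P₁ = 161.
Eliminating P₂: 7×(1) − 2×(2) gives 96P₁ = 2114, so P₁ = 1057/48.
Back-substitute into (2): P₂ = (161 − 1×1057/48) / 7 = 953/48.

P₁ = 1057/48, P₂ = 953/48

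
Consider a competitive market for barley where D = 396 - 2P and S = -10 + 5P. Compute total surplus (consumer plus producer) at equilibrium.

Total surplus = 27440

Equilibrium: 396 - 2P = -10 + 5P gives P* = 58, Q* = 280.
Demand choke price: P = 198; supply starts at P = 2.
CS = ½(198 − 58)(280) = 19600; PS = ½(58 − 2)(280) = 7840.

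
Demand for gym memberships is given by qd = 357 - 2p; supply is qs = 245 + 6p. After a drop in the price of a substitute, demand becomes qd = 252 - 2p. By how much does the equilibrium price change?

Original equilibrium: p* = 14, q* = 329.
New equilibrium: 252 - 2p = 245 + 6p, so 7 = 8p and p' = 0.875; q' = 252 − 2(0.875) = 250.25.
Change in price: 0.875 − 14 = -13.125.

Δp = -13.125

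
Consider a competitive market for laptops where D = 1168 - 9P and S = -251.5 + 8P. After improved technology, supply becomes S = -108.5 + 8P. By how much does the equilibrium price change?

ΔP = -143/17

Original equilibrium: P* = 83.5, Q* = 416.5.
New equilibrium: 1168 - 9P = -108.5 + 8P, so 1276.5 = 17P and P' = 2553/34; Q' = 1168 − 9(2553/34) = 16735/34.
Change in price: 2553/34 − 83.5 = -143/17.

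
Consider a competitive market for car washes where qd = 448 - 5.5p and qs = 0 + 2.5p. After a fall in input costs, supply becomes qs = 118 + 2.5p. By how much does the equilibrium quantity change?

Original equilibrium: p* = 56, q* = 140.
New equilibrium: 448 - 5.5p = 118 + 2.5p, so 330 = 8p and p' = 41.25; q' = 448 − 5.5(41.25) = 221.125.
Change in quantity: 221.125 − 140 = 81.125.

Δq = 81.125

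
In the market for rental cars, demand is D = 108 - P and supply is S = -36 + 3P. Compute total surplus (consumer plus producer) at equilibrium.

Total surplus = 3456

Equilibrium: 108 - P = -36 + 3P gives P* = 36, Q* = 72.
Demand choke price: P = 108; supply starts at P = 12.
CS = ½(108 − 36)(72) = 2592; PS = ½(36 − 12)(72) = 864.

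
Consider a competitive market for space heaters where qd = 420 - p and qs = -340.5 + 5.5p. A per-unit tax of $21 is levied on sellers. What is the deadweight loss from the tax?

Deadweight loss = 4851/26

Pre-tax equilibrium: p* = 117, q* = 303.
Tax on sellers shifts supply to qs = -340.5 + 5.5(p − 21) = -456 + 5.5p.
420 - p = -456 + 5.5p gives buyer price pb = 1752/13; sellers receive ps = 1752/13 − 21 = 1479/13.
New quantity: q = 420 − 1(1752/13) = 3708/13.
DWL = ½ × 21 × (303 − 3708/13) = 4851/26.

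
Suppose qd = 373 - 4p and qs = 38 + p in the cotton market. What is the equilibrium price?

Set qd = qs: 373 - 4p = 38 + p.
335 = 5p, so p* = 67.
q* = 373 − 4(67) = 105.

p* = 67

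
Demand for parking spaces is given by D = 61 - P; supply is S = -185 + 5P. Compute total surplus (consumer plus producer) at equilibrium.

Equilibrium: 61 - P = -185 + 5P gives P* = 41, Q* = 20.
Demand choke price: P = 61; supply starts at P = 37.
CS = ½(61 − 41)(20) = 200; PS = ½(41 − 37)(20) = 40.

Total surplus = 240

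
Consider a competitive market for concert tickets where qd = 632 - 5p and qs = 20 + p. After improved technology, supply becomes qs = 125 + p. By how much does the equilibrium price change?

Original equilibrium: p* = 102, q* = 122.
New equilibrium: 632 - 5p = 125 + p, so 507 = 6p and p' = 84.5; q' = 632 − 5(84.5) = 209.5.
Change in price: 84.5 − 102 = -17.5.

Δp = -17.5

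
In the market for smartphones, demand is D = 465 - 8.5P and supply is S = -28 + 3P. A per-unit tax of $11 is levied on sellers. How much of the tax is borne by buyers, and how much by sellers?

Pre-tax equilibrium: P* = 986/23, Q* = 2314/23.
Tax on sellers shifts supply to S = -28 + 3(P − 11) = -61 + 3P.
465 - 8.5P = -61 + 3P gives buyer price Pb = 1052/23; sellers receive Ps = 1052/23 − 11 = 799/23.
New quantity: Q = 465 − 8.5(1052/23) = 1753/23.
Buyer burden = 1052/23 − 986/23 = 66/23; seller burden = 986/23 − 799/23 = 187/23.

Buyers bear 66/23, sellers bear 187/23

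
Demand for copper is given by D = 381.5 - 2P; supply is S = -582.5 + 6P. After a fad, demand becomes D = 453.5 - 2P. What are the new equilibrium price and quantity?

Original equilibrium: P* = 120.5, Q* = 140.5.
New equilibrium: 453.5 - 2P = -582.5 + 6P, so 1036 = 8P and P' = 129.5; Q' = 453.5 − 2(129.5) = 194.5.

P' = 129.5, Q' = 194.5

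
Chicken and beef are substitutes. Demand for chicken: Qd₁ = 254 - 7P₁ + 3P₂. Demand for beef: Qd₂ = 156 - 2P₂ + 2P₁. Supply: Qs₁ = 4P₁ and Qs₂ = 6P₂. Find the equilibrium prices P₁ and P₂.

Market 1: 254 - 7P₁ + 3P₂ = 4P₁ → 11P₁ - 3P₂ = 254.
Market 2: 8P₂ - 2P₁ = 156.
Eliminating P₂: 8×(1) + 3×(2) gives 82P₁ = 2500, so P₁ = 1250/41.
Back-substitute into (2): P₂ = (156 + 2×1250/41) / 8 = 1112/41.

P₁ = 1250/41, P₂ = 1112/41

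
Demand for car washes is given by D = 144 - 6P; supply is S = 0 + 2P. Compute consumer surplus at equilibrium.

Consumer surplus = 108

Equilibrium: 144 - 6P = 0 + 2P gives P* = 18, Q* = 36.
Demand choke price (D = 0): P = 24.
CS = ½(24 − 18)(36) = 108.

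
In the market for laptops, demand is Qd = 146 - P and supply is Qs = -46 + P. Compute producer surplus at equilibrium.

Producer surplus = 1250

Equilibrium: 146 - P = -46 + P gives P* = 96, Q* = 50.
Supply starts at P = 46 (where Qs = 0).
PS = ½(96 − 46)(50) = 1250.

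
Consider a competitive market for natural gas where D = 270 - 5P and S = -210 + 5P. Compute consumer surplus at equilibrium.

Consumer surplus = 90

Equilibrium: 270 - 5P = -210 + 5P gives P* = 48, Q* = 30.
Demand choke price (D = 0): P = 54.
CS = ½(54 − 48)(30) = 90.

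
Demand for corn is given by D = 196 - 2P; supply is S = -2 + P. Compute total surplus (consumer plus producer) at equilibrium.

Equilibrium: 196 - 2P = -2 + P gives P* = 66, Q* = 64.
Demand choke price: P = 98; supply starts at P = 2.
CS = ½(98 − 66)(64) = 1024; PS = ½(66 − 2)(64) = 2048.

Total surplus = 3072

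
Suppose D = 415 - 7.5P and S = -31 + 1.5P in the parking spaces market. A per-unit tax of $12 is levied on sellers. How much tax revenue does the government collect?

Pre-tax equilibrium: P* = 446/9, Q* = 130/3.
Tax on sellers shifts supply to S = -31 + 1.5(P − 12) = -49 + 1.5P.
415 - 7.5P = -49 + 1.5P gives buyer price Pb = 464/9; sellers receive Ps = 464/9 − 12 = 356/9.
New quantity: Q = 415 − 7.5(464/9) = 85/3.
Revenue = 12 × 85/3 = 340.

Tax revenue = 340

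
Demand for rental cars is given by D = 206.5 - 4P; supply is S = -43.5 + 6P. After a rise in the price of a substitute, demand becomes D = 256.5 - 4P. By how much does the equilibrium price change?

ΔP = 5

Original equilibrium: P* = 25, Q* = 106.5.
New equilibrium: 256.5 - 4P = -43.5 + 6P, so 300 = 10P and P' = 30; Q' = 256.5 − 4(30) = 136.5.
Change in price: 30 − 25 = 5.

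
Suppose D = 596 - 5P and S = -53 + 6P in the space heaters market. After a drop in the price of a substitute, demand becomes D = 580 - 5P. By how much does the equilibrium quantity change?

Original equilibrium: P* = 59, Q* = 301.
New equilibrium: 580 - 5P = -53 + 6P, so 633 = 11P and P' = 633/11; Q' = 580 − 5(633/11) = 3215/11.
Change in quantity: 3215/11 − 301 = -96/11.

ΔQ = -96/11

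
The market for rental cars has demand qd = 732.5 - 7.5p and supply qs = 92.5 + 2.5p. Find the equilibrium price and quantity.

Set qd = qs: 732.5 - 7.5p = 92.5 + 2.5p.
640 = 10p, so p* = 64.
q* = 732.5 − 7.5(64) = 252.5.

p* = 64, q* = 252.5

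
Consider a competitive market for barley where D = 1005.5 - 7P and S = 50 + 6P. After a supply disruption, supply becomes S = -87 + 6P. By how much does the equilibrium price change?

Original equilibrium: P* = 73.5, Q* = 491.
New equilibrium: 1005.5 - 7P = -87 + 6P, so 1092.5 = 13P and P' = 2185/26; Q' = 1005.5 − 7(2185/26) = 5424/13.
Change in price: 2185/26 − 73.5 = 137/13.

ΔP = 137/13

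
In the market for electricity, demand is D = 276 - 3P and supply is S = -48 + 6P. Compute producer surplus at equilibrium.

Equilibrium: 276 - 3P = -48 + 6P gives P* = 36, Q* = 168.
Supply starts at P = 8 (where S = 0).
PS = ½(36 − 8)(168) = 2352.

Producer surplus = 2352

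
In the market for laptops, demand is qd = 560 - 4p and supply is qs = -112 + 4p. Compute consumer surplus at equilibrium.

Consumer surplus = 6272

Equilibrium: 560 - 4p = -112 + 4p gives p* = 84, q* = 224.
Demand choke price (qd = 0): p = 140.
CS = ½(140 − 84)(224) = 6272.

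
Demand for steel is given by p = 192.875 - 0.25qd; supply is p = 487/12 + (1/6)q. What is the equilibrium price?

Set the two price expressions equal: 192.875 - 0.25q = 487/12 + (1/6)q.
3655/24 = (5/12)q, so q* = 365.5.
p* = 192.875 − (0.25)(365.5) = 101.5.

p* = 101.5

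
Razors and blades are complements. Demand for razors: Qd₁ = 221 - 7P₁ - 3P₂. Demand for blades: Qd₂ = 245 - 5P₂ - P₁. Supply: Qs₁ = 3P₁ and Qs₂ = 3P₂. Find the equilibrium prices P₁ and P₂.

Market 1: 221 - 7P₁ - 3P₂ = 3P₁ → 10P₁ + 3P₂ = 221.
Market 2: 8P₂ + P₁ = 245.
Eliminating P₂: 8×(1) − 3×(2) gives 77P₁ = 1033, so P₁ = 1033/77.
Back-substitute into (2): P₂ = (245 − 1×1033/77) / 8 = 2229/77.

P₁ = 1033/77, P₂ = 2229/77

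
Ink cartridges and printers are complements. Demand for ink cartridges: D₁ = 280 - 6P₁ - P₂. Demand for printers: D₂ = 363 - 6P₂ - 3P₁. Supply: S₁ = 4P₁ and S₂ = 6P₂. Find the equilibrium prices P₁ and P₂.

P₁ = 333/13, P₂ = 310/13

Market 1: 280 - 6P₁ - P₂ = 4P₁ → 10P₁ + P₂ = 280.
Market 2: 12P₂ + 3P₁ = 363.
Eliminating P₂: 12×(1) − 1×(2) gives 117P₁ = 2997, so P₁ = 333/13.
Back-substitute into (2): P₂ = (363 − 3×333/13) / 12 = 310/13.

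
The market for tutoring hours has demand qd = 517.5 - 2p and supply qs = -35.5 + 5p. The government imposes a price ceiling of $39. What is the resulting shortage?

Shortage = 280

Equilibrium price would be p* = 79, so the ceiling at 39 binds.
At p = 39: qd = 517.5 − 2(39) = 439.5, qs = -35.5 + 5(39) = 159.5.
Shortage = 439.5 − 159.5 = 280.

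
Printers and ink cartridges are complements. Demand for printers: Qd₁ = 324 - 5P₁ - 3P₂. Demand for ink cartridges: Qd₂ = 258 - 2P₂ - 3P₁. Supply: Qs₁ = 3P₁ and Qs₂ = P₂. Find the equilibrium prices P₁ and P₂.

Market 1: 324 - 5P₁ - 3P₂ = 3P₁ → 8P₁ + 3P₂ = 324.
Market 2: 3P₂ + 3P₁ = 258.
Eliminating P₂: 3×(1) − 3×(2) gives 15P₁ = 198, so P₁ = 13.2.
Back-substitute into (2): P₂ = (258 − 3×13.2) / 3 = 72.8.

P₁ = 13.2, P₂ = 72.8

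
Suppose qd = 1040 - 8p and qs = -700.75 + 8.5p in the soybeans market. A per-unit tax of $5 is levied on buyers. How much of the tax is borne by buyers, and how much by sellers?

Pre-tax equilibrium: p* = 105.5, q* = 196.
Tax on buyers shifts demand to qd = 1040 − 8(p + 5) = 1000 - 8p.
1000 - 8p = -700.75 + 8.5p gives seller price ps = 6803/66; buyers pay pb = 6803/66 + 5 = 7133/66.
New quantity: q = 1040 − 8(7133/66) = 5788/33.
Buyer burden = 7133/66 − 105.5 = 85/33; seller burden = 105.5 − 6803/66 = 80/33.

Buyers bear 85/33, sellers bear 80/33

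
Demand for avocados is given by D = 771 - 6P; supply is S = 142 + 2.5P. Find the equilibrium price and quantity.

Set D = S: 771 - 6P = 142 + 2.5P.
629 = 8.5P, so P* = 74.
Q* = 771 − 6(74) = 327.

P* = 74, Q* = 327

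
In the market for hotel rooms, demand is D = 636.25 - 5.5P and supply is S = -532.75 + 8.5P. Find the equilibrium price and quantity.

Set D = S: 636.25 - 5.5P = -532.75 + 8.5P.
1169 = 14P, so P* = 83.5.
Q* = 636.25 − 5.5(83.5) = 177.

P* = 83.5, Q* = 177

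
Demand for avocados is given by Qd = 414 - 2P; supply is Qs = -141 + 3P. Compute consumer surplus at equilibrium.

Equilibrium: 414 - 2P = -141 + 3P gives P* = 111, Q* = 192.
Demand choke price (Qd = 0): P = 207.
CS = ½(207 − 111)(192) = 9216.

Consumer surplus = 9216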